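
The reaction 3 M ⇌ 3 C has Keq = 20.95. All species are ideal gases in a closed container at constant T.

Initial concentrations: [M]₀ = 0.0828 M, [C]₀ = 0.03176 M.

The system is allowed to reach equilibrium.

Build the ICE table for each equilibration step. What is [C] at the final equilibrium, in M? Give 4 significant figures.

[C]_eq = 0.08407 M

Q₀ = 0.05644 vs Keq = 20.95 ⇒ Q<K, forward
Step 1:
                    M           C
  init         0.0828     0.03176
  Δ          -0.05231     0.05231
  eq          0.03049     0.08407
  solve Keq expr → x = 0.01744; check Q = 20.95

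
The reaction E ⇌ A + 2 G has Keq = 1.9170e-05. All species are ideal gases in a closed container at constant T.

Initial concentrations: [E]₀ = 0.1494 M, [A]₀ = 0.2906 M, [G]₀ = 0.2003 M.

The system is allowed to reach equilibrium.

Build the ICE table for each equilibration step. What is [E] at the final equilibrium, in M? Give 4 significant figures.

Q₀ = 0.07804 vs Keq = 1.9170e-05 ⇒ Q>K, reverse
Step 1:
                  E         A         G
  init       0.1494    0.2906    0.2003
  Δ         0.09767  -0.09767   -0.1953
  eq         0.2471    0.1929  0.004955
  solve Keq expr → x = -0.09767; check Q = 1.9170e-05

[E]_eq = 0.2471 M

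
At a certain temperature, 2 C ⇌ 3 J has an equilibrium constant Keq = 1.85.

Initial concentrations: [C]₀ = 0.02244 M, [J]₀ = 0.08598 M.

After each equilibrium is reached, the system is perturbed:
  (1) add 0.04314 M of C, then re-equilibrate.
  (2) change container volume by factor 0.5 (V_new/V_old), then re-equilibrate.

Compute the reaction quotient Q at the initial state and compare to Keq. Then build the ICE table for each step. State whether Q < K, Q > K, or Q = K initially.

Q₀ = 1.262 vs Keq = 1.85 ⇒ Q<K, forward
Step 1:
                   C          J
  Initial    0.02244    0.08598
  Change   -0.002619   0.003929
  Equil      0.01982    0.08991
  solve Keq expr → x = 0.00131; check Q = 1.85
Then add 0.04314 M of C.
Step 2:
                   C          J
  Initial    0.06296    0.08991
  Change    -0.02784    0.04175
  Equil      0.03512     0.1317
  solve Keq expr → x = 0.01392; check Q = 1.85
Then change container volume by factor 0.5 (V_new/V_old).
Step 3:
                   C          J
  Initial    0.07025     0.2633
  Change     0.01591   -0.02386
  Equil      0.08616     0.2395
  solve Keq expr → x = -0.007953; check Q = 1.85

Q₀ = 1.262; Q < K (proceeds forward)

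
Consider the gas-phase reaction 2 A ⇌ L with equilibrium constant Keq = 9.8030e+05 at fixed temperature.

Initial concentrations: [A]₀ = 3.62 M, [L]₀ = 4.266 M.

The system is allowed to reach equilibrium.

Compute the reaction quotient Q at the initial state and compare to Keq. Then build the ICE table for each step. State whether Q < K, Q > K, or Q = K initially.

Q₀ = 0.3255 vs Keq = 9.8030e+05 ⇒ Q<K, forward
Step 1:
                    A           L
  Initial        3.62       4.266
  Change       -3.618       1.809
  Equil      0.002489       6.075
  solve Keq expr → x = 1.809; check Q = 9.8030e+05

Q₀ = 0.3255; Q < K (proceeds forward)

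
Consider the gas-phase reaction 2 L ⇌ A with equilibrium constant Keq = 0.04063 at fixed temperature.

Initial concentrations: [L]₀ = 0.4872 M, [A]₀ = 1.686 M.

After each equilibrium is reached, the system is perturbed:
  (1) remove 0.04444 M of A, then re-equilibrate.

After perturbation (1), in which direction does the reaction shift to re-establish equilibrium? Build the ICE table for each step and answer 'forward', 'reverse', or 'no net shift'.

Direction: forward

Q₀ = 7.103 vs Keq = 0.04063 ⇒ Q>K, reverse
Step 1:
                    L           A
  I            0.4872       1.686
  C             2.598      -1.299
  E             3.086      0.3868
  solve Keq expr → x = -1.299; check Q = 0.04063
Then remove 0.04444 M of A.
Step 2:
                    L           A
  I             3.086      0.3424
  C          -0.05939     0.02969
  E             3.026      0.3721
  solve Keq expr → x = 0.02969; check Q = 0.04063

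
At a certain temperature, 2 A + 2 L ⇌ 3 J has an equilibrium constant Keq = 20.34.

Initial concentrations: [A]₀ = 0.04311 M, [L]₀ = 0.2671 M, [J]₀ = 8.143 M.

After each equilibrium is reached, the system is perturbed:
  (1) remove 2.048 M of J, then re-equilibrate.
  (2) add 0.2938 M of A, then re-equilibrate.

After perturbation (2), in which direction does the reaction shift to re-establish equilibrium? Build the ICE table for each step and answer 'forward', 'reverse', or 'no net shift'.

Direction: forward

Q₀ = 4.0724e+06 vs Keq = 20.34 ⇒ Q>K, reverse
Step 1:
                    A           L           J
  init        0.04311      0.2671       8.143
  Δ             1.597       1.597      -2.395
  eq             1.64       1.864       5.748
  solve Keq expr → x = -0.7983; check Q = 20.34
Then remove 2.048 M of J.
Step 2:
                    A           L           J
  init           1.64       1.864         3.7
  Δ           -0.3569     -0.3569      0.5354
  eq            1.283       1.507       4.236
  solve Keq expr → x = 0.1785; check Q = 20.34
Then add 0.2938 M of A.
Step 3:
                    A           L           J
  init          1.577       1.507       4.236
  Δ           -0.1104     -0.1104      0.1656
  eq            1.466       1.396       4.401
  solve Keq expr → x = 0.0552; check Q = 20.34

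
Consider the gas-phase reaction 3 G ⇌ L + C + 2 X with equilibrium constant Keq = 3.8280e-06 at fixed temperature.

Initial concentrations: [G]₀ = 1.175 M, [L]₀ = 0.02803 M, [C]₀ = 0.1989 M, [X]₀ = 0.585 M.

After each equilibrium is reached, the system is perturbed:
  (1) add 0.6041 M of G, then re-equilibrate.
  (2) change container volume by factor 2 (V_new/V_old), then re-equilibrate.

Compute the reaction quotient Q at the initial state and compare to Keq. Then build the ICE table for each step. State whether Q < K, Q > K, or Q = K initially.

Q₀ = 0.001176; Q > K (proceeds reverse)

Q₀ = 0.001176 vs Keq = 3.8280e-06 ⇒ Q>K, reverse
Step 1:
                  G         L         C         X
  Initial     1.175   0.02803    0.1989     0.585
  Change    0.08361  -0.02787  -0.02787  -0.05574
  Equil       1.259 1.5931e-04     0.171    0.5293
  solve Keq expr → x = -0.02787; check Q = 3.8280e-06
Then add 0.6041 M of G.
Step 2:
                  G         L         C         X
  Initial     1.863 1.5931e-04     0.171    0.5293
  Change  -0.001061 3.5379e-04 3.5379e-04 7.0758e-04
  Equil       1.862 5.1310e-04    0.1714      0.53
  solve Keq expr → x = 3.5379e-04; check Q = 3.8280e-06
Then change container volume by factor 2 (V_new/V_old).
Step 3:
                  G         L         C         X
  Initial    0.9308 2.5655e-04   0.08569     0.265
  Change  -7.5560e-04 2.5187e-04 2.5187e-04 5.0373e-04
  Equil      0.9301 5.0842e-04   0.08594    0.2655
  solve Keq expr → x = 2.5187e-04; check Q = 3.8280e-06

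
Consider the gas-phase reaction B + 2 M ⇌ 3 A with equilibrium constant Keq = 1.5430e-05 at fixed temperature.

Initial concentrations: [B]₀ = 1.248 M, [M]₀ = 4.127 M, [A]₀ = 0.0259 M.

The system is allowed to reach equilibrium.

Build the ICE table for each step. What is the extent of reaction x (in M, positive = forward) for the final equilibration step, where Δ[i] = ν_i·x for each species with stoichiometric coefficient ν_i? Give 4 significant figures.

x = 0.01416 M

Q₀ = 8.1736e-07 vs Keq = 1.5430e-05 ⇒ Q<K, forward
Step 1:
                  B         M         A
  I           1.248     4.127    0.0259
  C        -0.01416  -0.02832   0.04249
  E           1.234     4.099   0.06839
  solve Keq expr → x = 0.01416; check Q = 1.5430e-05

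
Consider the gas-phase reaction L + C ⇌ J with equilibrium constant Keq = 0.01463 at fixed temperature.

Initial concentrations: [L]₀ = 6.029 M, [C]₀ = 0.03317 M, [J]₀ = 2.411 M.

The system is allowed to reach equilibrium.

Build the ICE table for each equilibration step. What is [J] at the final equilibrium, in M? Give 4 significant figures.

[J]_eq = 0.2612 M

Q₀ = 12.06 vs Keq = 0.01463 ⇒ Q>K, reverse
Step 1:
                  L         C         J
  Initial     6.029   0.03317     2.411
  Change       2.15      2.15     -2.15
  Equil       8.179     2.183    0.2612
  solve Keq expr → x = -2.15; check Q = 0.01463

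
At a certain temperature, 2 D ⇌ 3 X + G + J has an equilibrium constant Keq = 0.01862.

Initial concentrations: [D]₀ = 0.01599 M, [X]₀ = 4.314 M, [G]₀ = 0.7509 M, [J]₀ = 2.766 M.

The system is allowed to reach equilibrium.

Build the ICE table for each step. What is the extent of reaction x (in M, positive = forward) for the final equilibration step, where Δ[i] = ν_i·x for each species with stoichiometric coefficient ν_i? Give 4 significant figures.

Q₀ = 6.5220e+05 vs Keq = 0.01862 ⇒ Q>K, reverse
Step 1:
                   D          X          G          J
  I          0.01599      4.314     0.7509      2.766
  C            1.497     -2.246    -0.7485    -0.7485
  E            1.513      2.068   0.002387      2.017
  solve Keq expr → x = -0.7485; check Q = 0.01862

x = -0.7485 M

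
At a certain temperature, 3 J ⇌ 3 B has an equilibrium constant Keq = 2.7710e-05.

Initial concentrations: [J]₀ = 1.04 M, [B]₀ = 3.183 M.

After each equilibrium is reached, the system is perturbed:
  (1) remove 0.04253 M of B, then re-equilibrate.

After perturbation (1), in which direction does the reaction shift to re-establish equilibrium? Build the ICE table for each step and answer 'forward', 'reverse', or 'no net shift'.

Q₀ = 28.67 vs Keq = 2.7710e-05 ⇒ Q>K, reverse
Step 1:
                    J           B
  init           1.04       3.183
  Δ             3.059      -3.059
  eq            4.099       0.124
  solve Keq expr → x = -1.02; check Q = 2.7710e-05
Then remove 0.04253 M of B.
Step 2:
                    J           B
  init          4.099     0.08151
  Δ          -0.04128     0.04128
  eq            4.058      0.1228
  solve Keq expr → x = 0.01376; check Q = 2.7710e-05

Direction: forward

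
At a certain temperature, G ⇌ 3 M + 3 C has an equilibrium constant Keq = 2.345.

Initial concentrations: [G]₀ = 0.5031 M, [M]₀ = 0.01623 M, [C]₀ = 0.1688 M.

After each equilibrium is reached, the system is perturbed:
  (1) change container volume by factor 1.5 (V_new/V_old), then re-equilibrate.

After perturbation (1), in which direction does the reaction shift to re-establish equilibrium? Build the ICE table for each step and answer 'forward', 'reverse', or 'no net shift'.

Direction: forward

Q₀ = 4.0871e-08 vs Keq = 2.345 ⇒ Q<K, forward
Step 1:
                    G           M           C
  Initial      0.5031     0.01623      0.1688
  Change      -0.2714      0.8141      0.8141
  Equil        0.2317      0.8303      0.9829
  solve Keq expr → x = 0.2714; check Q = 2.345
Then change container volume by factor 1.5 (V_new/V_old).
Step 2:
                    G           M           C
  Initial      0.1545      0.5535      0.6552
  Change      -0.0589      0.1767      0.1767
  Equil        0.0956      0.7302      0.8319
  solve Keq expr → x = 0.0589; check Q = 2.345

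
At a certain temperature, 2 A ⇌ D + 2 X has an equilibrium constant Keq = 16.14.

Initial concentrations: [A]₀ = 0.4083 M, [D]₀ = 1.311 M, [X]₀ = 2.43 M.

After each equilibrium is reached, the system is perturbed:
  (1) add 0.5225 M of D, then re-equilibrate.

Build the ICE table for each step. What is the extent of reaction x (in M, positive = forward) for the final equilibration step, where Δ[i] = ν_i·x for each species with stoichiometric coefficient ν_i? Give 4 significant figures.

Q₀ = 46.44 vs Keq = 16.14 ⇒ Q>K, reverse
Step 1:
                   A          D          X
  init        0.4083      1.311       2.43
  Δ           0.2018    -0.1009    -0.2018
  eq          0.6101       1.21      2.228
  solve Keq expr → x = -0.1009; check Q = 16.14
Then add 0.5225 M of D.
Step 2:
                   A          D          X
  init        0.6101      1.733      2.228
  Δ          0.08389   -0.04194   -0.08389
  eq           0.694      1.691      2.144
  solve Keq expr → x = -0.04194; check Q = 16.14

x = -0.04194 M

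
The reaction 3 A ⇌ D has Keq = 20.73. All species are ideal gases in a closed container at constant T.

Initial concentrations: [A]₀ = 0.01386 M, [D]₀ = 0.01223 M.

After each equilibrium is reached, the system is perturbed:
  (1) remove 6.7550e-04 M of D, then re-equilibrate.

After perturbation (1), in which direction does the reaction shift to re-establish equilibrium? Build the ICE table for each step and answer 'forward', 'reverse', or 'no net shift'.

Q₀ = 4593 vs Keq = 20.73 ⇒ Q>K, reverse
Step 1:
                   A          D
  I          0.01386    0.01223
  C          0.03105   -0.01035
  E          0.04491   0.001878
  solve Keq expr → x = -0.01035; check Q = 20.73
Then remove 6.7550e-04 M of D.
Step 2:
                   A          D
  I          0.04491   0.001203
  C        -0.001486 4.9521e-04
  E          0.04343   0.001698
  solve Keq expr → x = 4.9521e-04; check Q = 20.73

Direction: forward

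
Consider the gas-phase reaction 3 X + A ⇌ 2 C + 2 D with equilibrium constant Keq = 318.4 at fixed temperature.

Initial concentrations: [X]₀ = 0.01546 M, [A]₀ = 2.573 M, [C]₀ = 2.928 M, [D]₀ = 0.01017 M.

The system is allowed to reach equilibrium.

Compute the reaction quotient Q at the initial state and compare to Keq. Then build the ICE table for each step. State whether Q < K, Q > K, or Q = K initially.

Q₀ = 93.26; Q < K (proceeds forward)

Q₀ = 93.26 vs Keq = 318.4 ⇒ Q<K, forward
Step 1:
                    X           A           C           D
  init        0.01546       2.573       2.928     0.01017
  Δ         -0.003619   -0.001206    0.002413    0.002413
  eq          0.01184       2.572        2.93     0.01258
  solve Keq expr → x = 0.001206; check Q = 318.4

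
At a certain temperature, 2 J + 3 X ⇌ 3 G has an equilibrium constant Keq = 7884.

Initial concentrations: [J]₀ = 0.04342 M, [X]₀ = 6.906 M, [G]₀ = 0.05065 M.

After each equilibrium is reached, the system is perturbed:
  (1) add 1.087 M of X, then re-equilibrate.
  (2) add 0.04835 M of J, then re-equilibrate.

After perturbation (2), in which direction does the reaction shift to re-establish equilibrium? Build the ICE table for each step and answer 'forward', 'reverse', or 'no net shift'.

Q₀ = 2.0926e-04 vs Keq = 7884 ⇒ Q<K, forward
Step 1:
                  J         X         G
  init      0.04342     6.906   0.05065
  Δ         -0.0434  -0.06509   0.06509
  eq      2.4785e-05     6.841    0.1157
  solve Keq expr → x = 0.0217; check Q = 7884
Then add 1.087 M of X.
Step 2:
                  J         X         G
  init    2.4785e-05     7.928    0.1157
  Δ       -4.9167e-06 -7.3750e-06 7.3750e-06
  eq      1.9869e-05     7.928    0.1158
  solve Keq expr → x = 2.4583e-06; check Q = 7884
Then add 0.04835 M of J.
Step 3:
                  J         X         G
  init      0.04837     7.928    0.1158
  Δ        -0.04833  -0.07249   0.07249
  eq      4.1778e-05     7.855    0.1882
  solve Keq expr → x = 0.02416; check Q = 7884

Direction: forward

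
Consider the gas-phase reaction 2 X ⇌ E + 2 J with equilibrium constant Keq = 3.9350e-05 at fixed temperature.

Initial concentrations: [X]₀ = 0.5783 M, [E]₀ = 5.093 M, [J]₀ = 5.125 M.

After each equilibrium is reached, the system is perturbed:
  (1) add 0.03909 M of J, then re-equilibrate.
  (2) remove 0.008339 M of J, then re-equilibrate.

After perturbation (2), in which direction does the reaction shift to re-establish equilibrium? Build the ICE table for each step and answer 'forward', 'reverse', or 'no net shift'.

Direction: forward

Q₀ = 400 vs Keq = 3.9350e-05 ⇒ Q>K, reverse
Step 1:
                  X         E         J
  Initial    0.5783     5.093     5.125
  Change      5.103    -2.551    -5.103
  Equil       5.681     2.542   0.02235
  solve Keq expr → x = -2.551; check Q = 3.9350e-05
Then add 0.03909 M of J.
Step 2:
                  X         E         J
  Initial     5.681     2.542   0.06144
  Change    0.03885  -0.01943  -0.03885
  Equil        5.72     2.522   0.02259
  solve Keq expr → x = -0.01943; check Q = 3.9350e-05
Then remove 0.008339 M of J.
Step 3:
                  X         E         J
  Initial      5.72     2.522   0.01425
  Change  -0.008288  0.004144  0.008288
  Equil       5.712     2.526   0.02254
  solve Keq expr → x = 0.004144; check Q = 3.9350e-05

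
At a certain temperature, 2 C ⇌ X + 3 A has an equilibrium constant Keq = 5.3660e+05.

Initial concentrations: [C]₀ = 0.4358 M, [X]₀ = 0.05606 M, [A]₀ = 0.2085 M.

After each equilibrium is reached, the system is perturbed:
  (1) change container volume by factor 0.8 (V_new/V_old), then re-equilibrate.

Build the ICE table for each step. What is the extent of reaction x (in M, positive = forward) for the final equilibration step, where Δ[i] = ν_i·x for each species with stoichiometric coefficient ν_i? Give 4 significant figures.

Q₀ = 0.002675 vs Keq = 5.3660e+05 ⇒ Q<K, forward
Step 1:
                   C          X          A
  I           0.4358    0.05606     0.2085
  C          -0.4352     0.2176     0.6528
  E       5.7090e-04     0.2737     0.8613
  solve Keq expr → x = 0.2176; check Q = 5.3660e+05
Then change container volume by factor 0.8 (V_new/V_old).
Step 2:
                   C          X          A
  I       7.1362e-04     0.3421      1.077
  C       1.7796e-04 -8.8979e-05 -2.6694e-04
  E       8.9158e-04      0.342      1.076
  solve Keq expr → x = -8.8979e-05; check Q = 5.3660e+05

x = -8.8979e-05 M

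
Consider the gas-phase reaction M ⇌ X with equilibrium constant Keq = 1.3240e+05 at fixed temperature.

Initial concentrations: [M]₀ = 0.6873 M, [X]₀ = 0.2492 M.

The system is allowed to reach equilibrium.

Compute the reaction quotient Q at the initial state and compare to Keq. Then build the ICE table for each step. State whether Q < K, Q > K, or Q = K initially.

Q₀ = 0.3626; Q < K (proceeds forward)

Q₀ = 0.3626 vs Keq = 1.3240e+05 ⇒ Q<K, forward
Step 1:
                    M           X
  I            0.6873      0.2492
  C           -0.6873      0.6873
  E        7.0732e-06      0.9365
  solve Keq expr → x = 0.6873; check Q = 1.3240e+05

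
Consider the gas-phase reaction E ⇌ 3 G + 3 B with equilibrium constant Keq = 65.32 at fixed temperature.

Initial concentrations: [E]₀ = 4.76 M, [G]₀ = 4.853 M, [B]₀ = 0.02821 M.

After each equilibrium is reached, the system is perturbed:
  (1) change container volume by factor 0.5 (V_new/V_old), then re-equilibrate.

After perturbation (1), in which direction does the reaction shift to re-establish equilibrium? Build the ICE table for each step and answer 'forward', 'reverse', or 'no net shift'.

Q₀ = 5.3906e-04 vs Keq = 65.32 ⇒ Q<K, forward
Step 1:
                  E         G         B
  init         4.76     4.853   0.02821
  Δ         -0.3611     1.083     1.083
  eq          4.399     5.936     1.112
  solve Keq expr → x = 0.3611; check Q = 65.32
Then change container volume by factor 0.5 (V_new/V_old).
Step 2:
                  E         G         B
  init        8.798     11.87     2.223
  Δ          0.4714    -1.414    -1.414
  eq          9.269     10.46    0.8089
  solve Keq expr → x = -0.4714; check Q = 65.32

Direction: reverse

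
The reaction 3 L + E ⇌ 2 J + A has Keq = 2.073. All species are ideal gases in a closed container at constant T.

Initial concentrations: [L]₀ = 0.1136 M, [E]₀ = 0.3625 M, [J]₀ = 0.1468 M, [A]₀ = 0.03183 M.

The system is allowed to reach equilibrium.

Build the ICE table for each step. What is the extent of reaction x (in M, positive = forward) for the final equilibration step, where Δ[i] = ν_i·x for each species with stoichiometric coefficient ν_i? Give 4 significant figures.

Q₀ = 1.291 vs Keq = 2.073 ⇒ Q<K, forward
Step 1:
                   L          E          J          A
  I           0.1136     0.3625     0.1468    0.03183
  C        -0.009993  -0.003331   0.006662   0.003331
  E           0.1036     0.3592     0.1535    0.03516
  solve Keq expr → x = 0.003331; check Q = 2.073

x = 0.003331 M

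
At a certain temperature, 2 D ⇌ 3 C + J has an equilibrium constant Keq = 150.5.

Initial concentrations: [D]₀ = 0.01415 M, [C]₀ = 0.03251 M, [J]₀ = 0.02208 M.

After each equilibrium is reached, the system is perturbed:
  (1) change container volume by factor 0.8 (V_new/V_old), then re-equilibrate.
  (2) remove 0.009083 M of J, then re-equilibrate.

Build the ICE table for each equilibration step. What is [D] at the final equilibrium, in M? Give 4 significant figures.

Q₀ = 0.003789 vs Keq = 150.5 ⇒ Q<K, forward
Step 1:
                   D          C          J
  Initial    0.01415    0.03251    0.02208
  Change    -0.01398    0.02097   0.006989
  Equil   1.7187e-04    0.05348    0.02907
  solve Keq expr → x = 0.006989; check Q = 150.5
Then change container volume by factor 0.8 (V_new/V_old).
Step 2:
                   D          C          J
  Initial 2.1484e-04    0.06685    0.03634
  Change  5.3131e-05 -7.9697e-05 -2.6566e-05
  Equil   2.6797e-04    0.06677    0.03631
  solve Keq expr → x = -2.6566e-05; check Q = 150.5
Then remove 0.009083 M of J.
Step 3:
                   D          C          J
  Initial 2.6797e-04    0.06677    0.02723
  Change  -3.5571e-05 5.3356e-05 1.7785e-05
  Equil   2.3240e-04    0.06682    0.02724
  solve Keq expr → x = 1.7785e-05; check Q = 150.5

[D]_eq = 2.3240e-04 M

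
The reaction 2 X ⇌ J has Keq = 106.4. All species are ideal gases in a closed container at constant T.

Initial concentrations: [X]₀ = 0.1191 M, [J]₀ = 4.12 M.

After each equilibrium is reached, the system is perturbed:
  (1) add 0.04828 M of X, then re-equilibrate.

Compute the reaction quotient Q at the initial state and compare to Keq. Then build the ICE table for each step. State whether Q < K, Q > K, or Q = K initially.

Q₀ = 290.5; Q > K (proceeds reverse)

Q₀ = 290.5 vs Keq = 106.4 ⇒ Q>K, reverse
Step 1:
                   X          J
  I           0.1191       4.12
  C          0.07676   -0.03838
  E           0.1959      4.082
  solve Keq expr → x = -0.03838; check Q = 106.4
Then add 0.04828 M of X.
Step 2:
                   X          J
  I           0.2441      4.082
  C         -0.04771    0.02385
  E           0.1964      4.105
  solve Keq expr → x = 0.02385; check Q = 106.4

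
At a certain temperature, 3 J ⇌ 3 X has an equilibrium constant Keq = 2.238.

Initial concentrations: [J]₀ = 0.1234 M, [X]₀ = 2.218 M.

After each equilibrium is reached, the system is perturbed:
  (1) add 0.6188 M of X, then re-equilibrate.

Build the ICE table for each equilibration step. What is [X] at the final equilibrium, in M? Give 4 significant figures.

Q₀ = 5807 vs Keq = 2.238 ⇒ Q>K, reverse
Step 1:
                   J          X
  Initial     0.1234      2.218
  Change      0.8911    -0.8911
  Equil        1.014      1.327
  solve Keq expr → x = -0.297; check Q = 2.238
Then add 0.6188 M of X.
Step 2:
                   J          X
  Initial      1.014      1.946
  Change      0.2681    -0.2681
  Equil        1.283      1.678
  solve Keq expr → x = -0.08937; check Q = 2.238

[X]_eq = 1.678 M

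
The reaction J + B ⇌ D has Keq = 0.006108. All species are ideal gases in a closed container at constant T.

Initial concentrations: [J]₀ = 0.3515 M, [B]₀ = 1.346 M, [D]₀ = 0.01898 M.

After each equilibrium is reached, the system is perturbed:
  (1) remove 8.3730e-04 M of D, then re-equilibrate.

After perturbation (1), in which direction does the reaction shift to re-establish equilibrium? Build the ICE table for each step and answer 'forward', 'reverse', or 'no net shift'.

Q₀ = 0.04012 vs Keq = 0.006108 ⇒ Q>K, reverse
Step 1:
                   J          B          D
  init        0.3515      1.346    0.01898
  Δ          0.01592    0.01592   -0.01592
  eq          0.3674      1.362   0.003056
  solve Keq expr → x = -0.01592; check Q = 0.006108
Then remove 8.3730e-04 M of D.
Step 2:
                   J          B          D
  init        0.3674      1.362   0.002219
  Δ       -8.2855e-04 -8.2855e-04 8.2855e-04
  eq          0.3666      1.361   0.003048
  solve Keq expr → x = 8.2855e-04; check Q = 0.006108

Direction: forward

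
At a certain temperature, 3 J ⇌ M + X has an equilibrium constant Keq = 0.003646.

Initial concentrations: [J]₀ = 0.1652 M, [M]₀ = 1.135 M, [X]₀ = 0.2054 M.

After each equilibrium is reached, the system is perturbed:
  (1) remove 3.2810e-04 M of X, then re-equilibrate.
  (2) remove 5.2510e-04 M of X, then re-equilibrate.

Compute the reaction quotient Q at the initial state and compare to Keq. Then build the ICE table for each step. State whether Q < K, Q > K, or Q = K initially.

Q₀ = 51.71; Q > K (proceeds reverse)

Q₀ = 51.71 vs Keq = 0.003646 ⇒ Q>K, reverse
Step 1:
                    J           M           X
  init         0.1652       1.135      0.2054
  Δ            0.6107     -0.2036     -0.2036
  eq           0.7759      0.9314    0.001829
  solve Keq expr → x = -0.2036; check Q = 0.003646
Then remove 3.2810e-04 M of X.
Step 2:
                    J           M           X
  init         0.7759      0.9314      0.0015
  Δ       -9.6204e-04  3.2068e-04  3.2068e-04
  eq            0.775      0.9317    0.001821
  solve Keq expr → x = 3.2068e-04; check Q = 0.003646
Then remove 5.2510e-04 M of X.
Step 3:
                    J           M           X
  init          0.775      0.9317    0.001296
  Δ          -0.00154  5.1327e-04  5.1327e-04
  eq           0.7734      0.9323    0.001809
  solve Keq expr → x = 5.1327e-04; check Q = 0.003646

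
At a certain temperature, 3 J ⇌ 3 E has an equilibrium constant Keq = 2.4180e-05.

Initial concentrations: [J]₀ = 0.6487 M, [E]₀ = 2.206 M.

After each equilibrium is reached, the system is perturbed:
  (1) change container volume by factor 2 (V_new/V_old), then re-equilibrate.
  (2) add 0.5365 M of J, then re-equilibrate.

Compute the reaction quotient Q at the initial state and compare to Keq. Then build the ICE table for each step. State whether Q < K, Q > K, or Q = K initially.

Q₀ = 39.33 vs Keq = 2.4180e-05 ⇒ Q>K, reverse
Step 1:
                  J         E
  init       0.6487     2.206
  Δ           2.126    -2.126
  eq          2.774   0.08023
  solve Keq expr → x = -0.7086; check Q = 2.4180e-05
Then change container volume by factor 2 (V_new/V_old).
Step 2:
                  J         E
  init        1.387   0.04011
  Δ               0         0
  eq          1.387   0.04011
  solve Keq expr → x = 0; check Q = 2.4180e-05
Then add 0.5365 M of J.
Step 3:
                  J         E
  init        1.924   0.04011
  Δ        -0.01508   0.01508
  eq          1.909   0.05519
  solve Keq expr → x = 0.005026; check Q = 2.4180e-05

Q₀ = 39.33; Q > K (proceeds reverse)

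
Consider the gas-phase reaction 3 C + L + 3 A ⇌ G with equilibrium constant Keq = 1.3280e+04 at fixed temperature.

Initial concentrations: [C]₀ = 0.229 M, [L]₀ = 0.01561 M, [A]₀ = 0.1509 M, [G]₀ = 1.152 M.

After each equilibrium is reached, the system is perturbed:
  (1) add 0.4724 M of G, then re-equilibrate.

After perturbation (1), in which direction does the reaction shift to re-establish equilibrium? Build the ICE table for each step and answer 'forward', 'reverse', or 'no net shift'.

Direction: reverse

Q₀ = 1.7884e+06 vs Keq = 1.3280e+04 ⇒ Q>K, reverse
Step 1:
                  C         L         A         G
  init        0.229   0.01561    0.1509     1.152
  Δ          0.1432   0.04774    0.1432  -0.04774
  eq         0.3722   0.06335    0.2941     1.104
  solve Keq expr → x = -0.04774; check Q = 1.3280e+04
Then add 0.4724 M of G.
Step 2:
                  C         L         A         G
  init       0.3722   0.06335    0.2941     1.577
  Δ         0.01541  0.005137   0.01541 -0.005137
  eq         0.3876   0.06849    0.3095     1.572
  solve Keq expr → x = -0.005137; check Q = 1.3280e+04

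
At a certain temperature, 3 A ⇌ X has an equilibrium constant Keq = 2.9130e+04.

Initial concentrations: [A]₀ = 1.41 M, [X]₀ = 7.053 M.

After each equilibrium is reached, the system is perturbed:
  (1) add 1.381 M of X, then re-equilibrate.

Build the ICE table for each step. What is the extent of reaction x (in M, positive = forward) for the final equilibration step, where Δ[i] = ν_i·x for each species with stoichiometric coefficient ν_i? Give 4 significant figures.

Q₀ = 2.516 vs Keq = 2.9130e+04 ⇒ Q<K, forward
Step 1:
                   A          X
  init          1.41      7.053
  Δ           -1.346     0.4488
  eq         0.06362      7.502
  solve Keq expr → x = 0.4488; check Q = 2.9130e+04
Then add 1.381 M of X.
Step 2:
                   A          X
  init       0.06362      8.883
  Δ         0.003683  -0.001228
  eq         0.06731      8.882
  solve Keq expr → x = -0.001228; check Q = 2.9130e+04

x = -0.001228 M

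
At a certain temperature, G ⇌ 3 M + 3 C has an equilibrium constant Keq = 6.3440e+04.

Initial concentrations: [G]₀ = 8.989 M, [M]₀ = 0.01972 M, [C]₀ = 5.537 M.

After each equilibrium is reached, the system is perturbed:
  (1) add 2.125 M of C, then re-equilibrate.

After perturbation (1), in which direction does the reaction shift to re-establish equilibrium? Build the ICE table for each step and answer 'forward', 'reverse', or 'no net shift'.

Direction: reverse

Q₀ = 1.4482e-04 vs Keq = 6.3440e+04 ⇒ Q<K, forward
Step 1:
                  G         M         C
  init        8.989   0.01972     5.537
  Δ          -2.119     6.356     6.356
  eq           6.87     6.375     11.89
  solve Keq expr → x = 2.119; check Q = 6.3440e+04
Then add 2.125 M of C.
Step 2:
                  G         M         C
  init         6.87     6.375     14.02
  Δ          0.2154   -0.6463   -0.6463
  eq          7.086     5.729     13.37
  solve Keq expr → x = -0.2154; check Q = 6.3440e+04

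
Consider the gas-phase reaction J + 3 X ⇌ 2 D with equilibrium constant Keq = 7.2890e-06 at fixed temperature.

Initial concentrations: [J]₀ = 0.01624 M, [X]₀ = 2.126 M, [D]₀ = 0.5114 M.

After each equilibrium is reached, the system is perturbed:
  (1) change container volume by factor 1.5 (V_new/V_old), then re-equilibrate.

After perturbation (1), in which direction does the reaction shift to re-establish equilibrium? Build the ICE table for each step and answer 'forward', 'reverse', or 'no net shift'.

Q₀ = 1.676 vs Keq = 7.2890e-06 ⇒ Q>K, reverse
Step 1:
                  J         X         D
  init      0.01624     2.126    0.5114
  Δ          0.2523    0.7568   -0.5046
  eq         0.2685     2.883  0.006848
  solve Keq expr → x = -0.2523; check Q = 7.2890e-06
Then change container volume by factor 1.5 (V_new/V_old).
Step 2:
                  J         X         D
  init        0.179     1.922  0.004565
  Δ       7.5496e-04  0.002265  -0.00151
  eq         0.1798     1.924  0.003055
  solve Keq expr → x = -7.5496e-04; check Q = 7.2890e-06

Direction: reverse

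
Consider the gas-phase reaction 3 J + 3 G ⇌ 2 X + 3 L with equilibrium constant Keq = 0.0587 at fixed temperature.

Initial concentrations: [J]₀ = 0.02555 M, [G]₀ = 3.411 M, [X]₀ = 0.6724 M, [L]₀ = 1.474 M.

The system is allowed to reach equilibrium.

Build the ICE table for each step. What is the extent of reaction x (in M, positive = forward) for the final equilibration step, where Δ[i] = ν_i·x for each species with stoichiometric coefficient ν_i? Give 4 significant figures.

x = -0.1284 M

Q₀ = 2187 vs Keq = 0.0587 ⇒ Q>K, reverse
Step 1:
                   J          G          X          L
  I          0.02555      3.411     0.6724      1.474
  C           0.3853     0.3853    -0.2569    -0.3853
  E           0.4109      3.796     0.4155      1.089
  solve Keq expr → x = -0.1284; check Q = 0.0587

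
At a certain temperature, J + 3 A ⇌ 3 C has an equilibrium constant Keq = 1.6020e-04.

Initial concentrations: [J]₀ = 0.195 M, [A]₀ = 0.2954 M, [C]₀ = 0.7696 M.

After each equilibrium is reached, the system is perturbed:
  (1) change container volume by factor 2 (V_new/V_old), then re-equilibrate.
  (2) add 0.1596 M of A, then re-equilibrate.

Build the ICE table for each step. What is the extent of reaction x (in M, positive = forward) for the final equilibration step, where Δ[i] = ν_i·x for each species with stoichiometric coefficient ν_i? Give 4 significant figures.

x = 0.001671 M

Q₀ = 90.68 vs Keq = 1.6020e-04 ⇒ Q>K, reverse
Step 1:
                  J         A         C
  Initial     0.195    0.2954    0.7696
  Change     0.2425    0.7274   -0.7274
  Equil      0.4375     1.023   0.04217
  solve Keq expr → x = -0.2425; check Q = 1.6020e-04
Then change container volume by factor 2 (V_new/V_old).
Step 2:
                  J         A         C
  Initial    0.2187    0.5114   0.02109
  Change   0.001392  0.004177 -0.004177
  Equil      0.2201    0.5156   0.01691
  solve Keq expr → x = -0.001392; check Q = 1.6020e-04
Then add 0.1596 M of A.
Step 3:
                  J         A         C
  Initial    0.2201    0.6752   0.01691
  Change  -0.001671 -0.005014  0.005014
  Equil      0.2185    0.6702   0.02192
  solve Keq expr → x = 0.001671; check Q = 1.6020e-04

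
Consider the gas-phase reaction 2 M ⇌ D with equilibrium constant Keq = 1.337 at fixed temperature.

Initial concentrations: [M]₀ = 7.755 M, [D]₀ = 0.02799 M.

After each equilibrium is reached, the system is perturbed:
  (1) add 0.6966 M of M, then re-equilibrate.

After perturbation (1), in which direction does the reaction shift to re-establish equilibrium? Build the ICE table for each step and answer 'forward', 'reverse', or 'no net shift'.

Q₀ = 4.6541e-04 vs Keq = 1.337 ⇒ Q<K, forward
Step 1:
                  M         D
  Initial     7.755   0.02799
  Change     -6.223     3.111
  Equil       1.532     3.139
  solve Keq expr → x = 3.111; check Q = 1.337
Then add 0.6966 M of M.
Step 2:
                  M         D
  Initial     2.229     3.139
  Change    -0.6224    0.3112
  Equil       1.606     3.451
  solve Keq expr → x = 0.3112; check Q = 1.337

Direction: forward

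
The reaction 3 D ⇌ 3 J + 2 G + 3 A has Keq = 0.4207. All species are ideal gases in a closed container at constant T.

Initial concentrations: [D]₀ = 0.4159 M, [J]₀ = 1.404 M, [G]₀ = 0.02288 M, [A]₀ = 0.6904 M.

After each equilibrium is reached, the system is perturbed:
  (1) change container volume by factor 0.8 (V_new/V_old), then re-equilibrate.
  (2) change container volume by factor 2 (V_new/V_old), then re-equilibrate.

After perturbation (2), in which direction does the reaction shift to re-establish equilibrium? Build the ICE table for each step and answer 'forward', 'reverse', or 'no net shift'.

Direction: forward

Q₀ = 0.006627 vs Keq = 0.4207 ⇒ Q<K, forward
Step 1:
                    D           J           G           A
  Initial      0.4159       1.404     0.02288      0.6904
  Change     -0.09948     0.09948     0.06632     0.09948
  Equil        0.3164       1.503      0.0892      0.7899
  solve Keq expr → x = 0.03316; check Q = 0.4207
Then change container volume by factor 0.8 (V_new/V_old).
Step 2:
                    D           J           G           A
  Initial      0.3955       1.879      0.1115      0.9874
  Change      0.04331    -0.04331    -0.02888    -0.04331
  Equil        0.4388       1.836     0.08263       0.944
  solve Keq expr → x = -0.01444; check Q = 0.4207
Then change container volume by factor 2 (V_new/V_old).
Step 3:
                    D           J           G           A
  Initial      0.2194       0.918     0.04131       0.472
  Change     -0.07379     0.07379     0.04919     0.07379
  Equil        0.1456      0.9918      0.0905      0.5458
  solve Keq expr → x = 0.0246; check Q = 0.4207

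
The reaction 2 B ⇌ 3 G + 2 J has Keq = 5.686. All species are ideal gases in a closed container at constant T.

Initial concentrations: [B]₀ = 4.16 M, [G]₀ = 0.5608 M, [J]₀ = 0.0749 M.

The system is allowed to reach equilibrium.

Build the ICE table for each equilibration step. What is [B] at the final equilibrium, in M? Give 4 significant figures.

Q₀ = 5.7174e-05 vs Keq = 5.686 ⇒ Q<K, forward
Step 1:
                   B          G          J
  I             4.16     0.5608     0.0749
  C           -1.415      2.122      1.415
  E            2.745      2.683       1.49
  solve Keq expr → x = 0.7074; check Q = 5.686

[B]_eq = 2.745 M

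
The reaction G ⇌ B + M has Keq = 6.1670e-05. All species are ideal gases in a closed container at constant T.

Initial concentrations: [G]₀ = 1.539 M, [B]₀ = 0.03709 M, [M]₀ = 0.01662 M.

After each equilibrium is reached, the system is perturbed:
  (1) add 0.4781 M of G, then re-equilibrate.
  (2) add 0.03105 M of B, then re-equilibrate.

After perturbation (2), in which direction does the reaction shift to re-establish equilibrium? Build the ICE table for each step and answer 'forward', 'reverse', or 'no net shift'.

Q₀ = 4.0054e-04 vs Keq = 6.1670e-05 ⇒ Q>K, reverse
Step 1:
                  G         B         M
  init        1.539   0.03709   0.01662
  Δ          0.0127   -0.0127   -0.0127
  eq          1.552   0.02439  0.003923
  solve Keq expr → x = -0.0127; check Q = 6.1670e-05
Then add 0.4781 M of G.
Step 2:
                  G         B         M
  init         2.03   0.02439  0.003923
  Δ       -0.001004  0.001004  0.001004
  eq          2.029    0.0254  0.004926
  solve Keq expr → x = 0.001004; check Q = 6.1670e-05
Then add 0.03105 M of B.
Step 3:
                  G         B         M
  init        2.029   0.05645  0.004926
  Δ          0.0026   -0.0026   -0.0026
  eq          2.031   0.05385  0.002327
  solve Keq expr → x = -0.0026; check Q = 6.1670e-05

Direction: reverse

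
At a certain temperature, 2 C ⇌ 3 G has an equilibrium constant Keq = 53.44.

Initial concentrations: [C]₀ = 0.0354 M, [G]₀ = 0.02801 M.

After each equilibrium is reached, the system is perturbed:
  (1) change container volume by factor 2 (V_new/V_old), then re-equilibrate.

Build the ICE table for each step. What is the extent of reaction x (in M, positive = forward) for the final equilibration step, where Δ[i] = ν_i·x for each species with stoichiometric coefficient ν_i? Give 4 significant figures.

Q₀ = 0.01754 vs Keq = 53.44 ⇒ Q<K, forward
Step 1:
                    C           G
  I            0.0354     0.02801
  C          -0.03249     0.04874
  E          0.002908     0.07675
  solve Keq expr → x = 0.01625; check Q = 53.44
Then change container volume by factor 2 (V_new/V_old).
Step 2:
                    C           G
  I          0.001454     0.03837
  C       -4.0162e-04  6.0243e-04
  E          0.001053     0.03898
  solve Keq expr → x = 2.0081e-04; check Q = 53.44

x = 2.0081e-04 M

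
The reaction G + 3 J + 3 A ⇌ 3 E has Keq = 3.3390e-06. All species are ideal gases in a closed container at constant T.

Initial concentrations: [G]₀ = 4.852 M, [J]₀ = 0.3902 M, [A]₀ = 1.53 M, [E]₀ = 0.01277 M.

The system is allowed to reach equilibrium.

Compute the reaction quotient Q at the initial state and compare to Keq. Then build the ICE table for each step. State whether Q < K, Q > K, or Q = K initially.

Q₀ = 2.0170e-06 vs Keq = 3.3390e-06 ⇒ Q<K, forward
Step 1:
                   G          J          A          E
  I            4.852     0.3902       1.53    0.01277
  C       -7.4247e-04  -0.002227  -0.002227   0.002227
  E            4.851      0.388      1.528      0.015
  solve Keq expr → x = 7.4247e-04; check Q = 3.3390e-06

Q₀ = 2.0170e-06; Q < K (proceeds forward)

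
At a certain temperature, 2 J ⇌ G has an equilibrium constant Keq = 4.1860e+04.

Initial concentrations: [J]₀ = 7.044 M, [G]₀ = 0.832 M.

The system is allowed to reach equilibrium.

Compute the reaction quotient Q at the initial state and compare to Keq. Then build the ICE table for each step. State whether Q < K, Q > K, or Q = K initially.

Q₀ = 0.01677 vs Keq = 4.1860e+04 ⇒ Q<K, forward
Step 1:
                    J           G
  I             7.044       0.832
  C            -7.034       3.517
  E           0.01019       4.349
  solve Keq expr → x = 3.517; check Q = 4.1860e+04

Q₀ = 0.01677; Q < K (proceeds forward)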